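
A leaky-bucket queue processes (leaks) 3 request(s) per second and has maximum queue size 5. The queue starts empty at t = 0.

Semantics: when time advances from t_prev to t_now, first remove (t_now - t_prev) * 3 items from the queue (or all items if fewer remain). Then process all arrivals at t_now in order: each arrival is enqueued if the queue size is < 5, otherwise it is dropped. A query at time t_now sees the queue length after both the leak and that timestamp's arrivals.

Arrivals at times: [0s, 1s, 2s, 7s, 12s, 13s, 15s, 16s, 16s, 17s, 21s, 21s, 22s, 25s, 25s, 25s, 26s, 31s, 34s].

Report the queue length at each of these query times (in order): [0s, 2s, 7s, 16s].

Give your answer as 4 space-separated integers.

Answer: 1 1 1 2

Derivation:
Queue lengths at query times:
  query t=0s: backlog = 1
  query t=2s: backlog = 1
  query t=7s: backlog = 1
  query t=16s: backlog = 2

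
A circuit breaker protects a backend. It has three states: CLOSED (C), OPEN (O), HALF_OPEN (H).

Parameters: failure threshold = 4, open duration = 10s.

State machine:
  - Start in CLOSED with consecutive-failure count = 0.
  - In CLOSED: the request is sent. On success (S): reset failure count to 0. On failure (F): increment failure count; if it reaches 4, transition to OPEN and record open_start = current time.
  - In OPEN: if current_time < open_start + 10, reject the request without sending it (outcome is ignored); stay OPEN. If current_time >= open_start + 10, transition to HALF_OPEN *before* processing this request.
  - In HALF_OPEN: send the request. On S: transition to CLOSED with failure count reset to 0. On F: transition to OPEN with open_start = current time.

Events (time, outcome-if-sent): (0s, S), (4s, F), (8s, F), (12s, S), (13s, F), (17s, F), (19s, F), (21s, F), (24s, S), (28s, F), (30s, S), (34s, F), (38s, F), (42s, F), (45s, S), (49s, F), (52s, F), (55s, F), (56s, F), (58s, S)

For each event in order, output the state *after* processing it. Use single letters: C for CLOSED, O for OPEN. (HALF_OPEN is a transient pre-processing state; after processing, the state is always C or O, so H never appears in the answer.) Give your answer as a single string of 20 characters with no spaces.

Answer: CCCCCCCOOOOOOOCCCCOO

Derivation:
State after each event:
  event#1 t=0s outcome=S: state=CLOSED
  event#2 t=4s outcome=F: state=CLOSED
  event#3 t=8s outcome=F: state=CLOSED
  event#4 t=12s outcome=S: state=CLOSED
  event#5 t=13s outcome=F: state=CLOSED
  event#6 t=17s outcome=F: state=CLOSED
  event#7 t=19s outcome=F: state=CLOSED
  event#8 t=21s outcome=F: state=OPEN
  event#9 t=24s outcome=S: state=OPEN
  event#10 t=28s outcome=F: state=OPEN
  event#11 t=30s outcome=S: state=OPEN
  event#12 t=34s outcome=F: state=OPEN
  event#13 t=38s outcome=F: state=OPEN
  event#14 t=42s outcome=F: state=OPEN
  event#15 t=45s outcome=S: state=CLOSED
  event#16 t=49s outcome=F: state=CLOSED
  event#17 t=52s outcome=F: state=CLOSED
  event#18 t=55s outcome=F: state=CLOSED
  event#19 t=56s outcome=F: state=OPEN
  event#20 t=58s outcome=S: state=OPEN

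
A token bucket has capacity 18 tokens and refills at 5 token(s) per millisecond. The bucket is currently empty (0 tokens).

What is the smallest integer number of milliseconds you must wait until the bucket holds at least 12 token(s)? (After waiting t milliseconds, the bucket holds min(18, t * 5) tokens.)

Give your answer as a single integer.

Answer: 3

Derivation:
Need t * 5 >= 12, so t >= 12/5.
Smallest integer t = ceil(12/5) = 3.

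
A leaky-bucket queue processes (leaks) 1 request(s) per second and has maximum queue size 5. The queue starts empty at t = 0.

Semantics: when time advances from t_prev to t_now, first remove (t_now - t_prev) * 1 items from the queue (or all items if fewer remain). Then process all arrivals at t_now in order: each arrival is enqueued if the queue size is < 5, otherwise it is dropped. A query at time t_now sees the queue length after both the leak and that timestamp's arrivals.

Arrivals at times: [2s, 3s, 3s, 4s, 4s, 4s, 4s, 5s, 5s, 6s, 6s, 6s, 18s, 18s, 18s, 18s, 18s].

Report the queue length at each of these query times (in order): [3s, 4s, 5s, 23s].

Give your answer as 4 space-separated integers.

Queue lengths at query times:
  query t=3s: backlog = 2
  query t=4s: backlog = 5
  query t=5s: backlog = 5
  query t=23s: backlog = 0

Answer: 2 5 5 0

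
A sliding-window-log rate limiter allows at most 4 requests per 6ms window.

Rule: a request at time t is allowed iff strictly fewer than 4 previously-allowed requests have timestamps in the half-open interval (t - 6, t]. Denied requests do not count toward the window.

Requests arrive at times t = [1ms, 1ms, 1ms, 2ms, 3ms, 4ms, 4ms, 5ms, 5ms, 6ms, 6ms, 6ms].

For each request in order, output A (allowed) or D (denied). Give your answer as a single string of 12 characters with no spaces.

Tracking allowed requests in the window:
  req#1 t=1ms: ALLOW
  req#2 t=1ms: ALLOW
  req#3 t=1ms: ALLOW
  req#4 t=2ms: ALLOW
  req#5 t=3ms: DENY
  req#6 t=4ms: DENY
  req#7 t=4ms: DENY
  req#8 t=5ms: DENY
  req#9 t=5ms: DENY
  req#10 t=6ms: DENY
  req#11 t=6ms: DENY
  req#12 t=6ms: DENY

Answer: AAAADDDDDDDD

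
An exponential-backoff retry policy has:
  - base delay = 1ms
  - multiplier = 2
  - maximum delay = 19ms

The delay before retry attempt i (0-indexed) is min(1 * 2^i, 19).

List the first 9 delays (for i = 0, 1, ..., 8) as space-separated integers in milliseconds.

Answer: 1 2 4 8 16 19 19 19 19

Derivation:
Computing each delay:
  i=0: min(1*2^0, 19) = 1
  i=1: min(1*2^1, 19) = 2
  i=2: min(1*2^2, 19) = 4
  i=3: min(1*2^3, 19) = 8
  i=4: min(1*2^4, 19) = 16
  i=5: min(1*2^5, 19) = 19
  i=6: min(1*2^6, 19) = 19
  i=7: min(1*2^7, 19) = 19
  i=8: min(1*2^8, 19) = 19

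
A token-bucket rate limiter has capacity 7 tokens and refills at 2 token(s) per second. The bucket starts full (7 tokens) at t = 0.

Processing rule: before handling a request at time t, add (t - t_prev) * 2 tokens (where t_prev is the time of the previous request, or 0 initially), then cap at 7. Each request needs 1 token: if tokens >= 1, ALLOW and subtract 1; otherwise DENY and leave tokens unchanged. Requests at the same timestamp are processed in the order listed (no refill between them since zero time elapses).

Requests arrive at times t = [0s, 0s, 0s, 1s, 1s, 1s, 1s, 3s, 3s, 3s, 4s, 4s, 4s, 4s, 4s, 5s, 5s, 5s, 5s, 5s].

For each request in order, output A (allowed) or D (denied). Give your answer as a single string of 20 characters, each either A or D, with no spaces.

Answer: AAAAAAAAAAAAAAAAADDD

Derivation:
Simulating step by step:
  req#1 t=0s: ALLOW
  req#2 t=0s: ALLOW
  req#3 t=0s: ALLOW
  req#4 t=1s: ALLOW
  req#5 t=1s: ALLOW
  req#6 t=1s: ALLOW
  req#7 t=1s: ALLOW
  req#8 t=3s: ALLOW
  req#9 t=3s: ALLOW
  req#10 t=3s: ALLOW
  req#11 t=4s: ALLOW
  req#12 t=4s: ALLOW
  req#13 t=4s: ALLOW
  req#14 t=4s: ALLOW
  req#15 t=4s: ALLOW
  req#16 t=5s: ALLOW
  req#17 t=5s: ALLOW
  req#18 t=5s: DENY
  req#19 t=5s: DENY
  req#20 t=5s: DENY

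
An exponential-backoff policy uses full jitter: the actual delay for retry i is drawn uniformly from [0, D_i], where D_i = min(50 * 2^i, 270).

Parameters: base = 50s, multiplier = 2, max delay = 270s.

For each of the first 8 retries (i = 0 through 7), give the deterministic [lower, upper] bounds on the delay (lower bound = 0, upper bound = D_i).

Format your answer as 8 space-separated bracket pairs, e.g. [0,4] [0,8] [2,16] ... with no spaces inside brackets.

Computing bounds per retry:
  i=0: D_i=min(50*2^0,270)=50, bounds=[0,50]
  i=1: D_i=min(50*2^1,270)=100, bounds=[0,100]
  i=2: D_i=min(50*2^2,270)=200, bounds=[0,200]
  i=3: D_i=min(50*2^3,270)=270, bounds=[0,270]
  i=4: D_i=min(50*2^4,270)=270, bounds=[0,270]
  i=5: D_i=min(50*2^5,270)=270, bounds=[0,270]
  i=6: D_i=min(50*2^6,270)=270, bounds=[0,270]
  i=7: D_i=min(50*2^7,270)=270, bounds=[0,270]

Answer: [0,50] [0,100] [0,200] [0,270] [0,270] [0,270] [0,270] [0,270]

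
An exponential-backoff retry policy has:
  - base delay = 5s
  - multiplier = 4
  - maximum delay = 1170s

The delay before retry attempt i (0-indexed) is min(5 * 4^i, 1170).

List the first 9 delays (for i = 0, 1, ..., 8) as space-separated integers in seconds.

Computing each delay:
  i=0: min(5*4^0, 1170) = 5
  i=1: min(5*4^1, 1170) = 20
  i=2: min(5*4^2, 1170) = 80
  i=3: min(5*4^3, 1170) = 320
  i=4: min(5*4^4, 1170) = 1170
  i=5: min(5*4^5, 1170) = 1170
  i=6: min(5*4^6, 1170) = 1170
  i=7: min(5*4^7, 1170) = 1170
  i=8: min(5*4^8, 1170) = 1170

Answer: 5 20 80 320 1170 1170 1170 1170 1170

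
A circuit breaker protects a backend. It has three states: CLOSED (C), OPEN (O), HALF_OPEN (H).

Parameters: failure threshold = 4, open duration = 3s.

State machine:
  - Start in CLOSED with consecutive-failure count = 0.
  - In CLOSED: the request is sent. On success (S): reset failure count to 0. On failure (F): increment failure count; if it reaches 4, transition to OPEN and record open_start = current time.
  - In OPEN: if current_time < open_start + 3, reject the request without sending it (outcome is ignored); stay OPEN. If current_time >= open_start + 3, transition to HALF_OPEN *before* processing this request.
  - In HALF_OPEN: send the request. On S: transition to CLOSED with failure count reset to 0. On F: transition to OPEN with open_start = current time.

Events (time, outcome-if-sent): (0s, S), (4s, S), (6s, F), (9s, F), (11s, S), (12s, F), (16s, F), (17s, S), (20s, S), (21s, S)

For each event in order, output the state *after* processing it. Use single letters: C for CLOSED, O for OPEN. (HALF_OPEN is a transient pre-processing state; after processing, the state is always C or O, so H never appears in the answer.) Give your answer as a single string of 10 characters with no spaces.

State after each event:
  event#1 t=0s outcome=S: state=CLOSED
  event#2 t=4s outcome=S: state=CLOSED
  event#3 t=6s outcome=F: state=CLOSED
  event#4 t=9s outcome=F: state=CLOSED
  event#5 t=11s outcome=S: state=CLOSED
  event#6 t=12s outcome=F: state=CLOSED
  event#7 t=16s outcome=F: state=CLOSED
  event#8 t=17s outcome=S: state=CLOSED
  event#9 t=20s outcome=S: state=CLOSED
  event#10 t=21s outcome=S: state=CLOSED

Answer: CCCCCCCCCC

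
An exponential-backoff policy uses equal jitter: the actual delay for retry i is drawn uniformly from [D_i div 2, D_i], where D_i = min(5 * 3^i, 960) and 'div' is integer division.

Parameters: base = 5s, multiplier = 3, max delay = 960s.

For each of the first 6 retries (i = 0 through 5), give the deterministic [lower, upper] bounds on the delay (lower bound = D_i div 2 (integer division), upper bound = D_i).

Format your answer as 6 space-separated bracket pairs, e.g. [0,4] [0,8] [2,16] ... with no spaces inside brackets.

Answer: [2,5] [7,15] [22,45] [67,135] [202,405] [480,960]

Derivation:
Computing bounds per retry:
  i=0: D_i=min(5*3^0,960)=5, bounds=[2,5]
  i=1: D_i=min(5*3^1,960)=15, bounds=[7,15]
  i=2: D_i=min(5*3^2,960)=45, bounds=[22,45]
  i=3: D_i=min(5*3^3,960)=135, bounds=[67,135]
  i=4: D_i=min(5*3^4,960)=405, bounds=[202,405]
  i=5: D_i=min(5*3^5,960)=960, bounds=[480,960]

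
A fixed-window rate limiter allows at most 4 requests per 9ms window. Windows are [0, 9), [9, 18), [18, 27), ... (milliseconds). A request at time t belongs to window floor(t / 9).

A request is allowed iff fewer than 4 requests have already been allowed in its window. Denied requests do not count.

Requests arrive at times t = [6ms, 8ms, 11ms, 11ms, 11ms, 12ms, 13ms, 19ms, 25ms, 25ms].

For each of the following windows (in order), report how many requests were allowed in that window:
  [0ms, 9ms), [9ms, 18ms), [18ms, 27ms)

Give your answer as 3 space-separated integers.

Answer: 2 4 3

Derivation:
Processing requests:
  req#1 t=6ms (window 0): ALLOW
  req#2 t=8ms (window 0): ALLOW
  req#3 t=11ms (window 1): ALLOW
  req#4 t=11ms (window 1): ALLOW
  req#5 t=11ms (window 1): ALLOW
  req#6 t=12ms (window 1): ALLOW
  req#7 t=13ms (window 1): DENY
  req#8 t=19ms (window 2): ALLOW
  req#9 t=25ms (window 2): ALLOW
  req#10 t=25ms (window 2): ALLOW

Allowed counts by window: 2 4 3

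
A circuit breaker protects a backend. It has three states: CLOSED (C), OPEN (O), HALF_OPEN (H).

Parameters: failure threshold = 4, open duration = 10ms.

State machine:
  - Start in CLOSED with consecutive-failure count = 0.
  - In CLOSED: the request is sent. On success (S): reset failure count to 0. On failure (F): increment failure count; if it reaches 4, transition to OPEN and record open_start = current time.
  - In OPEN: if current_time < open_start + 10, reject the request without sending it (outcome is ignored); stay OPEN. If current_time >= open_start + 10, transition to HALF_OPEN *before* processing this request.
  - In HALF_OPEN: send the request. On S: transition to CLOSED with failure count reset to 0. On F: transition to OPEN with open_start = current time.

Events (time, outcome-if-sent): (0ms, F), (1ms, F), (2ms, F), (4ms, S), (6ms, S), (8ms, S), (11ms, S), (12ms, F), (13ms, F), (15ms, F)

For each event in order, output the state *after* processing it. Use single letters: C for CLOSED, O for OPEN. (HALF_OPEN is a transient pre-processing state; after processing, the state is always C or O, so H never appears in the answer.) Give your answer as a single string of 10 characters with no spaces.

State after each event:
  event#1 t=0ms outcome=F: state=CLOSED
  event#2 t=1ms outcome=F: state=CLOSED
  event#3 t=2ms outcome=F: state=CLOSED
  event#4 t=4ms outcome=S: state=CLOSED
  event#5 t=6ms outcome=S: state=CLOSED
  event#6 t=8ms outcome=S: state=CLOSED
  event#7 t=11ms outcome=S: state=CLOSED
  event#8 t=12ms outcome=F: state=CLOSED
  event#9 t=13ms outcome=F: state=CLOSED
  event#10 t=15ms outcome=F: state=CLOSED

Answer: CCCCCCCCCC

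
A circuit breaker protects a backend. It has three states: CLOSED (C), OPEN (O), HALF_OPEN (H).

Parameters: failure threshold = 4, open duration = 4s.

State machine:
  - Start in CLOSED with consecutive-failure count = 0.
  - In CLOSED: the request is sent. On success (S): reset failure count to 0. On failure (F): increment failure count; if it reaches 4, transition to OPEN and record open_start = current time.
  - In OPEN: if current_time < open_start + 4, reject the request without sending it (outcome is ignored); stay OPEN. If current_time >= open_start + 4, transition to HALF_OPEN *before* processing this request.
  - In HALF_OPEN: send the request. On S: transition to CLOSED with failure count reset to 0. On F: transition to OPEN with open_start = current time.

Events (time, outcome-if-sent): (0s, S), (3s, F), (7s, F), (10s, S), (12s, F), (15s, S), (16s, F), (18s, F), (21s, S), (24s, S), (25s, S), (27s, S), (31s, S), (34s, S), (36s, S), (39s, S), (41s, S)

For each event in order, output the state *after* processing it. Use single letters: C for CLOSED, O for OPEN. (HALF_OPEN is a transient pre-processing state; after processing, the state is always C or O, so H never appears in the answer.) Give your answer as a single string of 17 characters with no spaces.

State after each event:
  event#1 t=0s outcome=S: state=CLOSED
  event#2 t=3s outcome=F: state=CLOSED
  event#3 t=7s outcome=F: state=CLOSED
  event#4 t=10s outcome=S: state=CLOSED
  event#5 t=12s outcome=F: state=CLOSED
  event#6 t=15s outcome=S: state=CLOSED
  event#7 t=16s outcome=F: state=CLOSED
  event#8 t=18s outcome=F: state=CLOSED
  event#9 t=21s outcome=S: state=CLOSED
  event#10 t=24s outcome=S: state=CLOSED
  event#11 t=25s outcome=S: state=CLOSED
  event#12 t=27s outcome=S: state=CLOSED
  event#13 t=31s outcome=S: state=CLOSED
  event#14 t=34s outcome=S: state=CLOSED
  event#15 t=36s outcome=S: state=CLOSED
  event#16 t=39s outcome=S: state=CLOSED
  event#17 t=41s outcome=S: state=CLOSED

Answer: CCCCCCCCCCCCCCCCC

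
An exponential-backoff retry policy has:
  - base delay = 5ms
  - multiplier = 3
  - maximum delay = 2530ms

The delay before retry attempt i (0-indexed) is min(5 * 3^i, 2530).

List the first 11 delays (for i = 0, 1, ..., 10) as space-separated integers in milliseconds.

Computing each delay:
  i=0: min(5*3^0, 2530) = 5
  i=1: min(5*3^1, 2530) = 15
  i=2: min(5*3^2, 2530) = 45
  i=3: min(5*3^3, 2530) = 135
  i=4: min(5*3^4, 2530) = 405
  i=5: min(5*3^5, 2530) = 1215
  i=6: min(5*3^6, 2530) = 2530
  i=7: min(5*3^7, 2530) = 2530
  i=8: min(5*3^8, 2530) = 2530
  i=9: min(5*3^9, 2530) = 2530
  i=10: min(5*3^10, 2530) = 2530

Answer: 5 15 45 135 405 1215 2530 2530 2530 2530 2530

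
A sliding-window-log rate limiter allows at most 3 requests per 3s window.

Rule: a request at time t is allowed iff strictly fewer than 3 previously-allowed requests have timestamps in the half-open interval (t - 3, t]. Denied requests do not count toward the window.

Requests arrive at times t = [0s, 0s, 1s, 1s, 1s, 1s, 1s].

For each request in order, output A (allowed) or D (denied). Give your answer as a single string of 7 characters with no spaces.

Tracking allowed requests in the window:
  req#1 t=0s: ALLOW
  req#2 t=0s: ALLOW
  req#3 t=1s: ALLOW
  req#4 t=1s: DENY
  req#5 t=1s: DENY
  req#6 t=1s: DENY
  req#7 t=1s: DENY

Answer: AAADDDD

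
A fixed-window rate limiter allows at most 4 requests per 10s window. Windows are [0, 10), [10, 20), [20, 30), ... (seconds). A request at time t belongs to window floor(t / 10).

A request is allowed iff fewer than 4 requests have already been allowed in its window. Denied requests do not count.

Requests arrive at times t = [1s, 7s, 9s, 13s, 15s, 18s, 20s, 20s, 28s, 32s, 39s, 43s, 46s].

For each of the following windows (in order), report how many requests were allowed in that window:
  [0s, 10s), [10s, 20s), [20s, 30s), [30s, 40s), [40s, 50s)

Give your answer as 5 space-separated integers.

Processing requests:
  req#1 t=1s (window 0): ALLOW
  req#2 t=7s (window 0): ALLOW
  req#3 t=9s (window 0): ALLOW
  req#4 t=13s (window 1): ALLOW
  req#5 t=15s (window 1): ALLOW
  req#6 t=18s (window 1): ALLOW
  req#7 t=20s (window 2): ALLOW
  req#8 t=20s (window 2): ALLOW
  req#9 t=28s (window 2): ALLOW
  req#10 t=32s (window 3): ALLOW
  req#11 t=39s (window 3): ALLOW
  req#12 t=43s (window 4): ALLOW
  req#13 t=46s (window 4): ALLOW

Allowed counts by window: 3 3 3 2 2

Answer: 3 3 3 2 2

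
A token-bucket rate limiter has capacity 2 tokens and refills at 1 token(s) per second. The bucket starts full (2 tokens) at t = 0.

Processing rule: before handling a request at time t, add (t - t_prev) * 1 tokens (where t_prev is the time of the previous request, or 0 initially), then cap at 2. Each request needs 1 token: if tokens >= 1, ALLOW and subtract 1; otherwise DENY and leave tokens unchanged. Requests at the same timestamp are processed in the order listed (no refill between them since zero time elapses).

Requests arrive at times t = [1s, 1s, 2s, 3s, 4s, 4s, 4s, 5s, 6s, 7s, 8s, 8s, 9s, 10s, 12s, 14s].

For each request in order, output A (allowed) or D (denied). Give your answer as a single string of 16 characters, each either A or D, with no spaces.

Answer: AAAAADDAAAADAAAA

Derivation:
Simulating step by step:
  req#1 t=1s: ALLOW
  req#2 t=1s: ALLOW
  req#3 t=2s: ALLOW
  req#4 t=3s: ALLOW
  req#5 t=4s: ALLOW
  req#6 t=4s: DENY
  req#7 t=4s: DENY
  req#8 t=5s: ALLOW
  req#9 t=6s: ALLOW
  req#10 t=7s: ALLOW
  req#11 t=8s: ALLOW
  req#12 t=8s: DENY
  req#13 t=9s: ALLOW
  req#14 t=10s: ALLOW
  req#15 t=12s: ALLOW
  req#16 t=14s: ALLOW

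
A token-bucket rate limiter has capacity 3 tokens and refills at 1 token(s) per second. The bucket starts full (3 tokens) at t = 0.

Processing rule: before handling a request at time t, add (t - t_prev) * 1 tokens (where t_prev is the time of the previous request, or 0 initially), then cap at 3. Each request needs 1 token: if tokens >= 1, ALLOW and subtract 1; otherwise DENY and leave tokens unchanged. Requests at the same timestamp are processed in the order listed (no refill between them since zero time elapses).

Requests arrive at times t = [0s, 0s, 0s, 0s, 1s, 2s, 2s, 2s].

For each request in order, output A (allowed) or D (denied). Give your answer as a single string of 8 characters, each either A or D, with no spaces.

Simulating step by step:
  req#1 t=0s: ALLOW
  req#2 t=0s: ALLOW
  req#3 t=0s: ALLOW
  req#4 t=0s: DENY
  req#5 t=1s: ALLOW
  req#6 t=2s: ALLOW
  req#7 t=2s: DENY
  req#8 t=2s: DENY

Answer: AAADAADD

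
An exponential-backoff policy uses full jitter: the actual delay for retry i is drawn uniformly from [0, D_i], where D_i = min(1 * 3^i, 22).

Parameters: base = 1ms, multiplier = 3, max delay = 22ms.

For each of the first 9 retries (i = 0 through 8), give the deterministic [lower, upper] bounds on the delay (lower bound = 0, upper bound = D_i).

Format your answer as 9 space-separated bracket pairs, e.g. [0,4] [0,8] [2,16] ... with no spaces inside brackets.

Computing bounds per retry:
  i=0: D_i=min(1*3^0,22)=1, bounds=[0,1]
  i=1: D_i=min(1*3^1,22)=3, bounds=[0,3]
  i=2: D_i=min(1*3^2,22)=9, bounds=[0,9]
  i=3: D_i=min(1*3^3,22)=22, bounds=[0,22]
  i=4: D_i=min(1*3^4,22)=22, bounds=[0,22]
  i=5: D_i=min(1*3^5,22)=22, bounds=[0,22]
  i=6: D_i=min(1*3^6,22)=22, bounds=[0,22]
  i=7: D_i=min(1*3^7,22)=22, bounds=[0,22]
  i=8: D_i=min(1*3^8,22)=22, bounds=[0,22]

Answer: [0,1] [0,3] [0,9] [0,22] [0,22] [0,22] [0,22] [0,22] [0,22]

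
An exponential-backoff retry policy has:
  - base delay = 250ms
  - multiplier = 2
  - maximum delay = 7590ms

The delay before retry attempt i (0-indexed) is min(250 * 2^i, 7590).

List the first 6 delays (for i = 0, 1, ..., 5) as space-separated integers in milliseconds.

Computing each delay:
  i=0: min(250*2^0, 7590) = 250
  i=1: min(250*2^1, 7590) = 500
  i=2: min(250*2^2, 7590) = 1000
  i=3: min(250*2^3, 7590) = 2000
  i=4: min(250*2^4, 7590) = 4000
  i=5: min(250*2^5, 7590) = 7590

Answer: 250 500 1000 2000 4000 7590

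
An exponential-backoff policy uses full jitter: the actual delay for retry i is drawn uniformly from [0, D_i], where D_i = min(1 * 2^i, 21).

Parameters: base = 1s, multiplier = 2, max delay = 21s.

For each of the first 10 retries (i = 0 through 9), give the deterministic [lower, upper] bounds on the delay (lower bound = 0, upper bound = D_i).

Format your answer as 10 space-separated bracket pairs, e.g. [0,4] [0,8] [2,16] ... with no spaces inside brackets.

Computing bounds per retry:
  i=0: D_i=min(1*2^0,21)=1, bounds=[0,1]
  i=1: D_i=min(1*2^1,21)=2, bounds=[0,2]
  i=2: D_i=min(1*2^2,21)=4, bounds=[0,4]
  i=3: D_i=min(1*2^3,21)=8, bounds=[0,8]
  i=4: D_i=min(1*2^4,21)=16, bounds=[0,16]
  i=5: D_i=min(1*2^5,21)=21, bounds=[0,21]
  i=6: D_i=min(1*2^6,21)=21, bounds=[0,21]
  i=7: D_i=min(1*2^7,21)=21, bounds=[0,21]
  i=8: D_i=min(1*2^8,21)=21, bounds=[0,21]
  i=9: D_i=min(1*2^9,21)=21, bounds=[0,21]

Answer: [0,1] [0,2] [0,4] [0,8] [0,16] [0,21] [0,21] [0,21] [0,21] [0,21]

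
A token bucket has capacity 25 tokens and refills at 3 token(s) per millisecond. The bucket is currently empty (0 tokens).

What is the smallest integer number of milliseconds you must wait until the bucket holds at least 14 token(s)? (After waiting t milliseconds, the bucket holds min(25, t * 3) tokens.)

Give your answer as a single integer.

Need t * 3 >= 14, so t >= 14/3.
Smallest integer t = ceil(14/3) = 5.

Answer: 5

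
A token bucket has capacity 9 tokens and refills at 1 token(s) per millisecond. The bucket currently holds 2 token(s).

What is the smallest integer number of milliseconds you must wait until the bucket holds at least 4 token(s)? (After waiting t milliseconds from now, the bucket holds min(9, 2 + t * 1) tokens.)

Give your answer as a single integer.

Answer: 2

Derivation:
Need 2 + t * 1 >= 4, so t >= 2/1.
Smallest integer t = ceil(2/1) = 2.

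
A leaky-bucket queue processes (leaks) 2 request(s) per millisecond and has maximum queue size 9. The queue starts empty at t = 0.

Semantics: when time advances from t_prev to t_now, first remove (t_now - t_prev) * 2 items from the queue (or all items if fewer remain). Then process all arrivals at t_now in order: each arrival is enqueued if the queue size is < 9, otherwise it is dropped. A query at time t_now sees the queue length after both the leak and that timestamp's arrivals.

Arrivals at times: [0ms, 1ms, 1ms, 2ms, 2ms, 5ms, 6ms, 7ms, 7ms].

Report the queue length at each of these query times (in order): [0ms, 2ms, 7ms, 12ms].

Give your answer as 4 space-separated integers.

Queue lengths at query times:
  query t=0ms: backlog = 1
  query t=2ms: backlog = 2
  query t=7ms: backlog = 2
  query t=12ms: backlog = 0

Answer: 1 2 2 0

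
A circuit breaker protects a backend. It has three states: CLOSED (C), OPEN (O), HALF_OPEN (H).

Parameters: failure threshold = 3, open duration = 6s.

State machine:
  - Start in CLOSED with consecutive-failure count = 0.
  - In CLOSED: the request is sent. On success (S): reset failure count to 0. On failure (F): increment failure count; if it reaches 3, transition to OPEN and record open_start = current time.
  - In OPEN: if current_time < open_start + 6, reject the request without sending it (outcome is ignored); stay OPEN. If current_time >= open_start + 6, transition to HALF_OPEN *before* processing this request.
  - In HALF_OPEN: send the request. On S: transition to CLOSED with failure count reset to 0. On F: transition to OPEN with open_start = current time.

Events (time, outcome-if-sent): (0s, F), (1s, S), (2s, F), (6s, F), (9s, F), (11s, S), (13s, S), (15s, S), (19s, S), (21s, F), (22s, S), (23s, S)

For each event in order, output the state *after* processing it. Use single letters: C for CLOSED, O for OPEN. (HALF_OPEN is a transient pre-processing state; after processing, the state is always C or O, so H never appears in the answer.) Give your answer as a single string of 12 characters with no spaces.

Answer: CCCCOOOCCCCC

Derivation:
State after each event:
  event#1 t=0s outcome=F: state=CLOSED
  event#2 t=1s outcome=S: state=CLOSED
  event#3 t=2s outcome=F: state=CLOSED
  event#4 t=6s outcome=F: state=CLOSED
  event#5 t=9s outcome=F: state=OPEN
  event#6 t=11s outcome=S: state=OPEN
  event#7 t=13s outcome=S: state=OPEN
  event#8 t=15s outcome=S: state=CLOSED
  event#9 t=19s outcome=S: state=CLOSED
  event#10 t=21s outcome=F: state=CLOSED
  event#11 t=22s outcome=S: state=CLOSED
  event#12 t=23s outcome=S: state=CLOSED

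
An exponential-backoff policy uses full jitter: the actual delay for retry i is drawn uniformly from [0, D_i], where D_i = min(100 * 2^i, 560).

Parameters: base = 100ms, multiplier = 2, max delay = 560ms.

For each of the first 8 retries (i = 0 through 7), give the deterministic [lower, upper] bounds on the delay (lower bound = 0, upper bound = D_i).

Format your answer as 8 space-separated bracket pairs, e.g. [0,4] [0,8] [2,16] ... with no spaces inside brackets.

Answer: [0,100] [0,200] [0,400] [0,560] [0,560] [0,560] [0,560] [0,560]

Derivation:
Computing bounds per retry:
  i=0: D_i=min(100*2^0,560)=100, bounds=[0,100]
  i=1: D_i=min(100*2^1,560)=200, bounds=[0,200]
  i=2: D_i=min(100*2^2,560)=400, bounds=[0,400]
  i=3: D_i=min(100*2^3,560)=560, bounds=[0,560]
  i=4: D_i=min(100*2^4,560)=560, bounds=[0,560]
  i=5: D_i=min(100*2^5,560)=560, bounds=[0,560]
  i=6: D_i=min(100*2^6,560)=560, bounds=[0,560]
  i=7: D_i=min(100*2^7,560)=560, bounds=[0,560]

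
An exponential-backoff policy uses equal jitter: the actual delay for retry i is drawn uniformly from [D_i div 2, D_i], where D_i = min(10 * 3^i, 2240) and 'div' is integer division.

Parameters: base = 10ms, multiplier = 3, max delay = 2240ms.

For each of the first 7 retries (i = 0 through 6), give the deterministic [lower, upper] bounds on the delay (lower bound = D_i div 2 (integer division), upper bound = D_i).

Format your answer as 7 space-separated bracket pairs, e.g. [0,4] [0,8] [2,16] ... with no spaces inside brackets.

Answer: [5,10] [15,30] [45,90] [135,270] [405,810] [1120,2240] [1120,2240]

Derivation:
Computing bounds per retry:
  i=0: D_i=min(10*3^0,2240)=10, bounds=[5,10]
  i=1: D_i=min(10*3^1,2240)=30, bounds=[15,30]
  i=2: D_i=min(10*3^2,2240)=90, bounds=[45,90]
  i=3: D_i=min(10*3^3,2240)=270, bounds=[135,270]
  i=4: D_i=min(10*3^4,2240)=810, bounds=[405,810]
  i=5: D_i=min(10*3^5,2240)=2240, bounds=[1120,2240]
  i=6: D_i=min(10*3^6,2240)=2240, bounds=[1120,2240]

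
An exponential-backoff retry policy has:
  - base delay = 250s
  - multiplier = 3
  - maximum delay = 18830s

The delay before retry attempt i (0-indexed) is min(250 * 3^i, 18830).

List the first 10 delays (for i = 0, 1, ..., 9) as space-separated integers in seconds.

Computing each delay:
  i=0: min(250*3^0, 18830) = 250
  i=1: min(250*3^1, 18830) = 750
  i=2: min(250*3^2, 18830) = 2250
  i=3: min(250*3^3, 18830) = 6750
  i=4: min(250*3^4, 18830) = 18830
  i=5: min(250*3^5, 18830) = 18830
  i=6: min(250*3^6, 18830) = 18830
  i=7: min(250*3^7, 18830) = 18830
  i=8: min(250*3^8, 18830) = 18830
  i=9: min(250*3^9, 18830) = 18830

Answer: 250 750 2250 6750 18830 18830 18830 18830 18830 18830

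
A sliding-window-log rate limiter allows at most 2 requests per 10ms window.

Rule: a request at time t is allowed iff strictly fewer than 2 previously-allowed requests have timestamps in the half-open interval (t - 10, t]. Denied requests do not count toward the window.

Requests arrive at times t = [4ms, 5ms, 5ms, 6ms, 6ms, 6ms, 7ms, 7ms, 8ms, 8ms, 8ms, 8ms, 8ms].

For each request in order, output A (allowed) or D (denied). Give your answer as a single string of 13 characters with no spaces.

Answer: AADDDDDDDDDDD

Derivation:
Tracking allowed requests in the window:
  req#1 t=4ms: ALLOW
  req#2 t=5ms: ALLOW
  req#3 t=5ms: DENY
  req#4 t=6ms: DENY
  req#5 t=6ms: DENY
  req#6 t=6ms: DENY
  req#7 t=7ms: DENY
  req#8 t=7ms: DENY
  req#9 t=8ms: DENY
  req#10 t=8ms: DENY
  req#11 t=8ms: DENY
  req#12 t=8ms: DENY
  req#13 t=8ms: DENY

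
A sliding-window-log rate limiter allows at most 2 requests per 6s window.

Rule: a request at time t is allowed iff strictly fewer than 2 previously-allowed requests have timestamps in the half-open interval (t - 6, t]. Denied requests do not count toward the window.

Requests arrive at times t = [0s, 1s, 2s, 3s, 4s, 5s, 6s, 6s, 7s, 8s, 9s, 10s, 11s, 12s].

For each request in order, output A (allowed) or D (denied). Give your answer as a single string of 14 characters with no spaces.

Tracking allowed requests in the window:
  req#1 t=0s: ALLOW
  req#2 t=1s: ALLOW
  req#3 t=2s: DENY
  req#4 t=3s: DENY
  req#5 t=4s: DENY
  req#6 t=5s: DENY
  req#7 t=6s: ALLOW
  req#8 t=6s: DENY
  req#9 t=7s: ALLOW
  req#10 t=8s: DENY
  req#11 t=9s: DENY
  req#12 t=10s: DENY
  req#13 t=11s: DENY
  req#14 t=12s: ALLOW

Answer: AADDDDADADDDDA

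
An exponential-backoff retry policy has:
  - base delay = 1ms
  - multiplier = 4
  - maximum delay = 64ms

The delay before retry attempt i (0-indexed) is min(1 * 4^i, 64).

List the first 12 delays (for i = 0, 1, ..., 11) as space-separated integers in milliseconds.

Answer: 1 4 16 64 64 64 64 64 64 64 64 64

Derivation:
Computing each delay:
  i=0: min(1*4^0, 64) = 1
  i=1: min(1*4^1, 64) = 4
  i=2: min(1*4^2, 64) = 16
  i=3: min(1*4^3, 64) = 64
  i=4: min(1*4^4, 64) = 64
  i=5: min(1*4^5, 64) = 64
  i=6: min(1*4^6, 64) = 64
  i=7: min(1*4^7, 64) = 64
  i=8: min(1*4^8, 64) = 64
  i=9: min(1*4^9, 64) = 64
  i=10: min(1*4^10, 64) = 64
  i=11: min(1*4^11, 64) = 64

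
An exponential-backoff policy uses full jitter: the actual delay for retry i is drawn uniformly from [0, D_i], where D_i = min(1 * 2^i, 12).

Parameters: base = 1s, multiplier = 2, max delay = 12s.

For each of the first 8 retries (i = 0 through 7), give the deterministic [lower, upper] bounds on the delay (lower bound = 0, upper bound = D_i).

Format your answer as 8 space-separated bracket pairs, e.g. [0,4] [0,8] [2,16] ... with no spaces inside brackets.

Answer: [0,1] [0,2] [0,4] [0,8] [0,12] [0,12] [0,12] [0,12]

Derivation:
Computing bounds per retry:
  i=0: D_i=min(1*2^0,12)=1, bounds=[0,1]
  i=1: D_i=min(1*2^1,12)=2, bounds=[0,2]
  i=2: D_i=min(1*2^2,12)=4, bounds=[0,4]
  i=3: D_i=min(1*2^3,12)=8, bounds=[0,8]
  i=4: D_i=min(1*2^4,12)=12, bounds=[0,12]
  i=5: D_i=min(1*2^5,12)=12, bounds=[0,12]
  i=6: D_i=min(1*2^6,12)=12, bounds=[0,12]
  i=7: D_i=min(1*2^7,12)=12, bounds=[0,12]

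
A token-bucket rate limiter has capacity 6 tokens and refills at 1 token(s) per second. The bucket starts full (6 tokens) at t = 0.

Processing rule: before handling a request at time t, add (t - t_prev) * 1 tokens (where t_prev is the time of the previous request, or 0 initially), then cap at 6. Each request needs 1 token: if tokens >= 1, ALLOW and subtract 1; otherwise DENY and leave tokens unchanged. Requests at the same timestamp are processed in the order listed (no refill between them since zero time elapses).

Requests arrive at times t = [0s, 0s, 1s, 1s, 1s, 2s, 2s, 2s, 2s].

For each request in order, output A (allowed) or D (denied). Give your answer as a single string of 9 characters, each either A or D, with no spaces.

Simulating step by step:
  req#1 t=0s: ALLOW
  req#2 t=0s: ALLOW
  req#3 t=1s: ALLOW
  req#4 t=1s: ALLOW
  req#5 t=1s: ALLOW
  req#6 t=2s: ALLOW
  req#7 t=2s: ALLOW
  req#8 t=2s: ALLOW
  req#9 t=2s: DENY

Answer: AAAAAAAAD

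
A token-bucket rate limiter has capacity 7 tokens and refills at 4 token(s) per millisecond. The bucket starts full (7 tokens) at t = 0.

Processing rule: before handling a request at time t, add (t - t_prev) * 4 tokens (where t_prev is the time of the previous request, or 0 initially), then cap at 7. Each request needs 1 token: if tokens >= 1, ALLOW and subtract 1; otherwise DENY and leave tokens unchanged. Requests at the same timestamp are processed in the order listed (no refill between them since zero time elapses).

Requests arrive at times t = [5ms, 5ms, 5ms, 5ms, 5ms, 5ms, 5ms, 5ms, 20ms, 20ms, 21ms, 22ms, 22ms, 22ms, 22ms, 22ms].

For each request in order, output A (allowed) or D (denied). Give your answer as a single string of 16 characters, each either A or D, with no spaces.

Answer: AAAAAAADAAAAAAAA

Derivation:
Simulating step by step:
  req#1 t=5ms: ALLOW
  req#2 t=5ms: ALLOW
  req#3 t=5ms: ALLOW
  req#4 t=5ms: ALLOW
  req#5 t=5ms: ALLOW
  req#6 t=5ms: ALLOW
  req#7 t=5ms: ALLOW
  req#8 t=5ms: DENY
  req#9 t=20ms: ALLOW
  req#10 t=20ms: ALLOW
  req#11 t=21ms: ALLOW
  req#12 t=22ms: ALLOW
  req#13 t=22ms: ALLOW
  req#14 t=22ms: ALLOW
  req#15 t=22ms: ALLOW
  req#16 t=22ms: ALLOW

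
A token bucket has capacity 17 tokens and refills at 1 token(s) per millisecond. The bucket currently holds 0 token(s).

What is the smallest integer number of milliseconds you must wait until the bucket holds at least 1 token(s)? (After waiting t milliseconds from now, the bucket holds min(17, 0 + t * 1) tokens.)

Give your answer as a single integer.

Need 0 + t * 1 >= 1, so t >= 1/1.
Smallest integer t = ceil(1/1) = 1.

Answer: 1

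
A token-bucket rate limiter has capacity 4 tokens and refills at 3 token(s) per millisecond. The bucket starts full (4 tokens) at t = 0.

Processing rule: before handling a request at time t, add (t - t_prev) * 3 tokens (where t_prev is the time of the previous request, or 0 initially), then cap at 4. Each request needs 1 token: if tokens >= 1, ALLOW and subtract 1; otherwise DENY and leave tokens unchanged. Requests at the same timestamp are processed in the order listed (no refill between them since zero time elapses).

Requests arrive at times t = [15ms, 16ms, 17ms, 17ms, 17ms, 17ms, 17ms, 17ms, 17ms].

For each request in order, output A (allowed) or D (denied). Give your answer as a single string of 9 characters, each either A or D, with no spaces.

Simulating step by step:
  req#1 t=15ms: ALLOW
  req#2 t=16ms: ALLOW
  req#3 t=17ms: ALLOW
  req#4 t=17ms: ALLOW
  req#5 t=17ms: ALLOW
  req#6 t=17ms: ALLOW
  req#7 t=17ms: DENY
  req#8 t=17ms: DENY
  req#9 t=17ms: DENY

Answer: AAAAAADDD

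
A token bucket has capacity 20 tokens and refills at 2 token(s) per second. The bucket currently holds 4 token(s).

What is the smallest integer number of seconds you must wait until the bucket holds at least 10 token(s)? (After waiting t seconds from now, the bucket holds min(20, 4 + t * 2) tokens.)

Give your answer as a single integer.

Answer: 3

Derivation:
Need 4 + t * 2 >= 10, so t >= 6/2.
Smallest integer t = ceil(6/2) = 3.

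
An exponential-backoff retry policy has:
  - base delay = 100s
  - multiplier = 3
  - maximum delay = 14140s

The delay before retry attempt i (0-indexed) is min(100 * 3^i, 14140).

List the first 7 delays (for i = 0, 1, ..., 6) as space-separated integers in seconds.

Answer: 100 300 900 2700 8100 14140 14140

Derivation:
Computing each delay:
  i=0: min(100*3^0, 14140) = 100
  i=1: min(100*3^1, 14140) = 300
  i=2: min(100*3^2, 14140) = 900
  i=3: min(100*3^3, 14140) = 2700
  i=4: min(100*3^4, 14140) = 8100
  i=5: min(100*3^5, 14140) = 14140
  i=6: min(100*3^6, 14140) = 14140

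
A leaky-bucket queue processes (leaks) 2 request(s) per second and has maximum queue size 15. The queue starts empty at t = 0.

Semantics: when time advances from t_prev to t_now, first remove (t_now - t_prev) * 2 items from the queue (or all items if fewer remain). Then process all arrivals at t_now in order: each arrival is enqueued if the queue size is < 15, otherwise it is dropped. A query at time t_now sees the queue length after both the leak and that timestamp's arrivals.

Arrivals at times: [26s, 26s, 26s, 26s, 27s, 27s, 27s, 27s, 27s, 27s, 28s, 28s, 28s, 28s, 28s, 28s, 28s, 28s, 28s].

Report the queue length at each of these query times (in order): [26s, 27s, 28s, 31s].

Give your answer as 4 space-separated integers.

Queue lengths at query times:
  query t=26s: backlog = 4
  query t=27s: backlog = 8
  query t=28s: backlog = 15
  query t=31s: backlog = 9

Answer: 4 8 15 9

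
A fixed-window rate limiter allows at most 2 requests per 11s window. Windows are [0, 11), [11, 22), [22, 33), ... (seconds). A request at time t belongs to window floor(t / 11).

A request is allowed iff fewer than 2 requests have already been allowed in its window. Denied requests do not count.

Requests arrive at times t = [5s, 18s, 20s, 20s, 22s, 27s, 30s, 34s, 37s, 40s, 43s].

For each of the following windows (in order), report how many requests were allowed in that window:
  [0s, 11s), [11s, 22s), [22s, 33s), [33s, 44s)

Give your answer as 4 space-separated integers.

Answer: 1 2 2 2

Derivation:
Processing requests:
  req#1 t=5s (window 0): ALLOW
  req#2 t=18s (window 1): ALLOW
  req#3 t=20s (window 1): ALLOW
  req#4 t=20s (window 1): DENY
  req#5 t=22s (window 2): ALLOW
  req#6 t=27s (window 2): ALLOW
  req#7 t=30s (window 2): DENY
  req#8 t=34s (window 3): ALLOW
  req#9 t=37s (window 3): ALLOW
  req#10 t=40s (window 3): DENY
  req#11 t=43s (window 3): DENY

Allowed counts by window: 1 2 2 2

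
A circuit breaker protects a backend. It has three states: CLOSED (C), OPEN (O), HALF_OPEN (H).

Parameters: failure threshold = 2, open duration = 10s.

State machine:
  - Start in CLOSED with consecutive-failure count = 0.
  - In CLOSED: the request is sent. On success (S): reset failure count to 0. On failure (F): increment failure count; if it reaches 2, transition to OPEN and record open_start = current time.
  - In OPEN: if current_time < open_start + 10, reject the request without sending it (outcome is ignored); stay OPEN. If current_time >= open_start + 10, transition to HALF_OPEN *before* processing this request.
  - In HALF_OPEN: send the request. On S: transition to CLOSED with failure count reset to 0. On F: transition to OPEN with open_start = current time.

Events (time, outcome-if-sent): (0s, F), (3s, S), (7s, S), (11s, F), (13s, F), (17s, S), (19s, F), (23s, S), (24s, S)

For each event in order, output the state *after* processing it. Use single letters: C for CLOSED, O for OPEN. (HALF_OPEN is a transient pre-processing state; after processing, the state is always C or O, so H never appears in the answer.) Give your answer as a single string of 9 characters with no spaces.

Answer: CCCCOOOCC

Derivation:
State after each event:
  event#1 t=0s outcome=F: state=CLOSED
  event#2 t=3s outcome=S: state=CLOSED
  event#3 t=7s outcome=S: state=CLOSED
  event#4 t=11s outcome=F: state=CLOSED
  event#5 t=13s outcome=F: state=OPEN
  event#6 t=17s outcome=S: state=OPEN
  event#7 t=19s outcome=F: state=OPEN
  event#8 t=23s outcome=S: state=CLOSED
  event#9 t=24s outcome=S: state=CLOSED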